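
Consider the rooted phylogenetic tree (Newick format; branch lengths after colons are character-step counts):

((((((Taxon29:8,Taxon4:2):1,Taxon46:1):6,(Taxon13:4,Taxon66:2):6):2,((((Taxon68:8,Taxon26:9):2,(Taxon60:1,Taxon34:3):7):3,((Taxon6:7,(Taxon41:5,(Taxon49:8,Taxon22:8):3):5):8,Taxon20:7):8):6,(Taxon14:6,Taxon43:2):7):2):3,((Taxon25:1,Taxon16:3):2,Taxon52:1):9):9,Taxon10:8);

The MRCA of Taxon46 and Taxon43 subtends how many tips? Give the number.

16

The MRCA of Taxon46 and Taxon43 is the node subtending ((((Taxon29,Taxon4),Taxon46),(Taxon13,Taxon66)),((((Taxon68,Taxon26),(Taxon60,Taxon34)),((Taxon6,(Taxon41,(Taxon49,Taxon22))),Taxon20)),(Taxon14,Taxon43))).
That clade contains 16 terminal taxa: Taxon13, Taxon14, Taxon20, Taxon22, Taxon26, Taxon29, Taxon34, Taxon4, Taxon41, Taxon43, Taxon46, Taxon49, Taxon6, Taxon60, Taxon66, Taxon68.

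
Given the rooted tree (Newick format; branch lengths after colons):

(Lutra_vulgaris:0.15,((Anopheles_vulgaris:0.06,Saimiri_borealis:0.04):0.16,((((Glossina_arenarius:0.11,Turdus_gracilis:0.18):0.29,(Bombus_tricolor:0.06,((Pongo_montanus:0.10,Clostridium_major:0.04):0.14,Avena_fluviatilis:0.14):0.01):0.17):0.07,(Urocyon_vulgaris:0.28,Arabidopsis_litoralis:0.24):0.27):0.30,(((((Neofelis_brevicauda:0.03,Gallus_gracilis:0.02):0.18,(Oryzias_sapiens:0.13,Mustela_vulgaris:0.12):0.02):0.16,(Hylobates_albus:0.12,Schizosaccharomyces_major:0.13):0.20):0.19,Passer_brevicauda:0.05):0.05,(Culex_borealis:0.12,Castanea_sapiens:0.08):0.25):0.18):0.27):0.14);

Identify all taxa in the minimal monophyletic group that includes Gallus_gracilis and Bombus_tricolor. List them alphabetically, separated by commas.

Tracing Gallus_gracilis: it sits inside (Neofelis_brevicauda,Gallus_gracilis).
Tracing Bombus_tricolor: it sits inside (Bombus_tricolor,((Pongo_montanus,Clostridium_major),Avena_fluviatilis)).
The smallest clade enclosing both is ((((Glossina_arenarius,Turdus_gracilis),(Bombus_tricolor,((Pongo_montanus,Clostridium_major),Avena_fluviatilis))),(Urocyon_vulgaris,Arabidopsis_litoralis)),(((((Neofelis_brevicauda,Gallus_gracilis),(Oryzias_sapiens,Mustela_vulgaris)),(Hylobates_albus,Schizosaccharomyces_major)),Passer_brevicauda),(Culex_borealis,Castanea_sapiens))); the answer is its 17 terminal taxa in alphabetical order.

Arabidopsis_litoralis, Avena_fluviatilis, Bombus_tricolor, Castanea_sapiens, Clostridium_major, Culex_borealis, Gallus_gracilis, Glossina_arenarius, Hylobates_albus, Mustela_vulgaris, Neofelis_brevicauda, Oryzias_sapiens, Passer_brevicauda, Pongo_montanus, Schizosaccharomyces_major, Turdus_gracilis, Urocyon_vulgaris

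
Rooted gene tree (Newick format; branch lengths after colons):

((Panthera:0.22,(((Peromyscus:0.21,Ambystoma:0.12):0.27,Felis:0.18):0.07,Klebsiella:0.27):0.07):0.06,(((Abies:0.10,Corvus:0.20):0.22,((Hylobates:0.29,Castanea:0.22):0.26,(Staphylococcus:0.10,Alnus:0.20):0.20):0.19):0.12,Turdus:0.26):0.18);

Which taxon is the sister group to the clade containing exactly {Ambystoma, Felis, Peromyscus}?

The clade containing exactly {Ambystoma, Felis, Peromyscus} attaches to the tree at the node subtending (((Peromyscus,Ambystoma),Felis),Klebsiella).
The other lineage descending from that same node — the sister group — is the single tip Klebsiella.

Klebsiella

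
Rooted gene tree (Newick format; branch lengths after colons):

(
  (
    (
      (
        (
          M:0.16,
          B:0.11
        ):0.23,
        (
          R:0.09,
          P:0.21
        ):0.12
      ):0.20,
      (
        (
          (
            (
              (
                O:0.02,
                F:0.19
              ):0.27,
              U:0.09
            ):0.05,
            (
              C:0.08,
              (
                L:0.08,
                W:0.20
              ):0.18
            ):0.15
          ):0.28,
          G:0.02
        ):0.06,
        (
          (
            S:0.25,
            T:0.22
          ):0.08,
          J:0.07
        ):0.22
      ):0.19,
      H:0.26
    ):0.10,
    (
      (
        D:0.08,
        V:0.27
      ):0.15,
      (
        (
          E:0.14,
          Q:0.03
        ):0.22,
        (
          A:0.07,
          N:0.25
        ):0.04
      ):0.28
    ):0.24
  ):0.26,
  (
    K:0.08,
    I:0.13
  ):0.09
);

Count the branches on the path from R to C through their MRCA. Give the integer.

8

The MRCA of R and C is the node subtending (((M,B),(R,P)),(((((O,F),U),(C,(L,W))),G),((S,T),J)),H).
From R up to that node: 3 branches. From C up to the same node: 5 branches. Total: 3 + 5 = 8.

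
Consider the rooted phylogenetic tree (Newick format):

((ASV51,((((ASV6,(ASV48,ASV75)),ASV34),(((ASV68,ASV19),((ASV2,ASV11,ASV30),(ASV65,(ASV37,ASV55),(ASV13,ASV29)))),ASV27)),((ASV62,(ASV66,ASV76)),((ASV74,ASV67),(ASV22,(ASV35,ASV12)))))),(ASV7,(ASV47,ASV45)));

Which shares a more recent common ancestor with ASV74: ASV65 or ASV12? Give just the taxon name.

ASV12

The MRCA of ASV74 and ASV12 subtends ((ASV74,ASV67),(ASV22,(ASV35,ASV12))) (5 taxa).
The MRCA of ASV74 and ASV65 subtends ((((ASV6,(ASV48,ASV75)),ASV34),(((ASV68,ASV19),((ASV2,ASV11,ASV30),(ASV65,(ASV37,ASV55),(ASV13,ASV29)))),ASV27)),((ASV62,(ASV66,ASV76)),((ASV74,ASV67),(ASV22,(ASV35,ASV12))))) (23 taxa).
The first is nested inside the second, so ASV74 shares a more recent common ancestor with ASV12.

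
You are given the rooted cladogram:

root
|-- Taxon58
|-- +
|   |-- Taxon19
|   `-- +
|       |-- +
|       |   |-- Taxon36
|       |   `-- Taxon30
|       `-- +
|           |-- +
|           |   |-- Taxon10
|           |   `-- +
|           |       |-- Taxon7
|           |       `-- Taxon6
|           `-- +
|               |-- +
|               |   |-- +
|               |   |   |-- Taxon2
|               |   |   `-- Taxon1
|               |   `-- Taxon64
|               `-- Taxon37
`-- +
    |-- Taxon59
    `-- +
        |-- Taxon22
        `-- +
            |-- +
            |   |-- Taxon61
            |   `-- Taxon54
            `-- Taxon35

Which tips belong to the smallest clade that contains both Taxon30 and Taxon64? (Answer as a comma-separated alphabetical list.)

Taxon1, Taxon10, Taxon2, Taxon30, Taxon36, Taxon37, Taxon6, Taxon64, Taxon7

Tracing Taxon30: it sits inside (Taxon36,Taxon30).
Tracing Taxon64: it sits inside ((Taxon2,Taxon1),Taxon64).
The smallest clade enclosing both is ((Taxon36,Taxon30),((Taxon10,(Taxon7,Taxon6)),(((Taxon2,Taxon1),Taxon64),Taxon37))); the answer is its 9 terminal taxa in alphabetical order.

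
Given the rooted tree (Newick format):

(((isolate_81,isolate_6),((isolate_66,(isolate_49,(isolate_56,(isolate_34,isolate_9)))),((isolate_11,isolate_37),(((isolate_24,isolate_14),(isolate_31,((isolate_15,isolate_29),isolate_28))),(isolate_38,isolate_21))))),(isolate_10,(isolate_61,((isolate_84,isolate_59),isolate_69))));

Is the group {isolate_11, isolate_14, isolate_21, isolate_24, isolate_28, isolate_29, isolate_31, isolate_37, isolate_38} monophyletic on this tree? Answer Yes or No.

The MRCA of the listed taxa subtends ((isolate_11,isolate_37),(((isolate_24,isolate_14),(isolate_31,((isolate_15,isolate_29),isolate_28))),(isolate_38,isolate_21))).
That clade also contains isolate_15, which is not in the proposed group, so the group is not monophyletic.

No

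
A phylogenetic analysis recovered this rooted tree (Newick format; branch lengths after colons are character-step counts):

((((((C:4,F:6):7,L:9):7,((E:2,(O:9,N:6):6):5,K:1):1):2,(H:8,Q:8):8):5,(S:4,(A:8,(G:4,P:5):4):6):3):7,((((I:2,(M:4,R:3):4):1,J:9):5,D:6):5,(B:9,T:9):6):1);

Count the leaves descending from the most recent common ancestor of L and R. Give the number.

The MRCA of L and R is the root, so the clade is the entire tree.
That clade contains 20 terminal taxa: A, B, C, D, E, F, G, H, I, J, K, L, M, N, O, P, Q, R, S, T.

20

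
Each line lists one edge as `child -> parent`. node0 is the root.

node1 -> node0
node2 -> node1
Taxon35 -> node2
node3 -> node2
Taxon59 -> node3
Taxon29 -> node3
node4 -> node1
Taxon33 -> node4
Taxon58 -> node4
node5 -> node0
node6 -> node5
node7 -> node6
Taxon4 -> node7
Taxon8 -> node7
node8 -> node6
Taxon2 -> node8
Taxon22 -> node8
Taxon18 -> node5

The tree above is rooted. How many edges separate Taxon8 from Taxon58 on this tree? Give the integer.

The MRCA of Taxon8 and Taxon58 is the root of the tree.
From Taxon8 up to that node: 4 branches. From Taxon58 up to the same node: 3 branches. Total: 4 + 3 = 7.

7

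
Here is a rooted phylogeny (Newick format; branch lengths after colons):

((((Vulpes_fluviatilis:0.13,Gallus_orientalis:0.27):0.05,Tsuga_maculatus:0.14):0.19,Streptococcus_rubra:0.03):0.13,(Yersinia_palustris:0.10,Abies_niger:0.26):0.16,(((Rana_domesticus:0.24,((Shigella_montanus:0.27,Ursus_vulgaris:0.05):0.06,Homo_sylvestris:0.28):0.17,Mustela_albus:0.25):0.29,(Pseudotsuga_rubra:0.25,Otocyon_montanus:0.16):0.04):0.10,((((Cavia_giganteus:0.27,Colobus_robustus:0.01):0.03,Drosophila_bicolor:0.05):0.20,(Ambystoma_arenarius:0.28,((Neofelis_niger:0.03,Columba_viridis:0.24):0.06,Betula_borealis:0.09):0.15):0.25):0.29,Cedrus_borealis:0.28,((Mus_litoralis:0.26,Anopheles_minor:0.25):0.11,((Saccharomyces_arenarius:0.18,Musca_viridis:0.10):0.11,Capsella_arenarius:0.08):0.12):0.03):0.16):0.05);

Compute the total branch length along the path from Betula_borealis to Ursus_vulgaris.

1.61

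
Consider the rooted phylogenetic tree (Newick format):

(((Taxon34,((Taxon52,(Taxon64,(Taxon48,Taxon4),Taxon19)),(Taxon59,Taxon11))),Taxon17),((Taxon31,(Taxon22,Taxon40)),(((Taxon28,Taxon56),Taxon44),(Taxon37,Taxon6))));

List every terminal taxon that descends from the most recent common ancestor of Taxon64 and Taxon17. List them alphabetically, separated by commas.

Taxon11, Taxon17, Taxon19, Taxon34, Taxon4, Taxon48, Taxon52, Taxon59, Taxon64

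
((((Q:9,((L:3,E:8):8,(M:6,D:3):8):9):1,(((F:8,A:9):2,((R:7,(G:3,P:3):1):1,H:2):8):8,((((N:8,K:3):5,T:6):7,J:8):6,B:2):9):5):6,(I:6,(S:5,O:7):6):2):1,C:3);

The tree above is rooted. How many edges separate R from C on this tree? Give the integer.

8

The MRCA of R and C is the root of the tree.
From R up to that node: 7 branches. From C up to the same node: 1 branch. Total: 7 + 1 = 8.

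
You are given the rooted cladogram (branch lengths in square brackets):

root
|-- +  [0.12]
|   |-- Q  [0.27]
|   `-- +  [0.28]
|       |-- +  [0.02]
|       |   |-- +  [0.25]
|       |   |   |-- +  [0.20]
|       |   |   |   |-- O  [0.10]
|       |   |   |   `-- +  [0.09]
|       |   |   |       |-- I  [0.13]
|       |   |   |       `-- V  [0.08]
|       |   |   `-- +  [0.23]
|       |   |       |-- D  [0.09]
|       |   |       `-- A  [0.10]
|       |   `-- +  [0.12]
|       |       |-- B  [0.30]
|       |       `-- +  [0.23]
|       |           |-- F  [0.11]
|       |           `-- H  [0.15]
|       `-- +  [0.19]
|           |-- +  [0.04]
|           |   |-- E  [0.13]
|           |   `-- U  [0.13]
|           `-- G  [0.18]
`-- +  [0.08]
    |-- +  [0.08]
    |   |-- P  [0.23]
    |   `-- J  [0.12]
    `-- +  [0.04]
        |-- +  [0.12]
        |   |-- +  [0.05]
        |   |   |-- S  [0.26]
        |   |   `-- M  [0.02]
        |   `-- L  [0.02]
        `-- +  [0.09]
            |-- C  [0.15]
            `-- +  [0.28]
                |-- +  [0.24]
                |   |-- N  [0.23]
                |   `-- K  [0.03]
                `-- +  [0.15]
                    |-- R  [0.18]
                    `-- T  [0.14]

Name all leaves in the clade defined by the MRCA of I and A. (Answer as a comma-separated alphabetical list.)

A, D, I, O, V

Tracing I: it sits inside (I,V).
Tracing A: it sits inside (D,A).
The smallest clade enclosing both is ((O,(I,V)),(D,A)); the answer is its 5 terminal taxa in alphabetical order.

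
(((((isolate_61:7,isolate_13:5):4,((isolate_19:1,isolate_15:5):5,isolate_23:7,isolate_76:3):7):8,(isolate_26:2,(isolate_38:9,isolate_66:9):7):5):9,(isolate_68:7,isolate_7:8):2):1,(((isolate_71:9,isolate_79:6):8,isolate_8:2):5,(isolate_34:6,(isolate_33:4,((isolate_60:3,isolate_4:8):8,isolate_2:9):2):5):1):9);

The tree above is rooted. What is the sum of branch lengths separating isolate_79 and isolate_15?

The path runs isolate_79 → … → MRCA → … → isolate_15; the MRCA is the root of the tree.
Branch lengths along that path: 6 + 8 + 5 + 9 + 1 + 9 + 8 + 7 + 5 + 5 = 63.

63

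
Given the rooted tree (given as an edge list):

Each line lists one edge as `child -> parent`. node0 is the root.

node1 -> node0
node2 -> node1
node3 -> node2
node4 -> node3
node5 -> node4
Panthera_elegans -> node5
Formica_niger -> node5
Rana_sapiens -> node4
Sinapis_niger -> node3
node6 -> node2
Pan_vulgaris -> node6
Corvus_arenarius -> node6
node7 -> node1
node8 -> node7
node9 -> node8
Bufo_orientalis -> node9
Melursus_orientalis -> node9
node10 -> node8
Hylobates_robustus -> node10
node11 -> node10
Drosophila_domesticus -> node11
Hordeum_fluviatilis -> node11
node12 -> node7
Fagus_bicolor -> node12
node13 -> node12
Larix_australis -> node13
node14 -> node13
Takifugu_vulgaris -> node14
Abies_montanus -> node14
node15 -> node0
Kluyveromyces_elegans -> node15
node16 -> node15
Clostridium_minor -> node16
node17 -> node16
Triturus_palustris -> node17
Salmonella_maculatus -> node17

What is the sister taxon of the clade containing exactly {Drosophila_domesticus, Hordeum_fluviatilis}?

The clade containing exactly {Drosophila_domesticus, Hordeum_fluviatilis} attaches to the tree at the node subtending (Hylobates_robustus,(Drosophila_domesticus,Hordeum_fluviatilis)).
The other lineage descending from that same node — the sister group — is the single tip Hylobates_robustus.

Hylobates_robustus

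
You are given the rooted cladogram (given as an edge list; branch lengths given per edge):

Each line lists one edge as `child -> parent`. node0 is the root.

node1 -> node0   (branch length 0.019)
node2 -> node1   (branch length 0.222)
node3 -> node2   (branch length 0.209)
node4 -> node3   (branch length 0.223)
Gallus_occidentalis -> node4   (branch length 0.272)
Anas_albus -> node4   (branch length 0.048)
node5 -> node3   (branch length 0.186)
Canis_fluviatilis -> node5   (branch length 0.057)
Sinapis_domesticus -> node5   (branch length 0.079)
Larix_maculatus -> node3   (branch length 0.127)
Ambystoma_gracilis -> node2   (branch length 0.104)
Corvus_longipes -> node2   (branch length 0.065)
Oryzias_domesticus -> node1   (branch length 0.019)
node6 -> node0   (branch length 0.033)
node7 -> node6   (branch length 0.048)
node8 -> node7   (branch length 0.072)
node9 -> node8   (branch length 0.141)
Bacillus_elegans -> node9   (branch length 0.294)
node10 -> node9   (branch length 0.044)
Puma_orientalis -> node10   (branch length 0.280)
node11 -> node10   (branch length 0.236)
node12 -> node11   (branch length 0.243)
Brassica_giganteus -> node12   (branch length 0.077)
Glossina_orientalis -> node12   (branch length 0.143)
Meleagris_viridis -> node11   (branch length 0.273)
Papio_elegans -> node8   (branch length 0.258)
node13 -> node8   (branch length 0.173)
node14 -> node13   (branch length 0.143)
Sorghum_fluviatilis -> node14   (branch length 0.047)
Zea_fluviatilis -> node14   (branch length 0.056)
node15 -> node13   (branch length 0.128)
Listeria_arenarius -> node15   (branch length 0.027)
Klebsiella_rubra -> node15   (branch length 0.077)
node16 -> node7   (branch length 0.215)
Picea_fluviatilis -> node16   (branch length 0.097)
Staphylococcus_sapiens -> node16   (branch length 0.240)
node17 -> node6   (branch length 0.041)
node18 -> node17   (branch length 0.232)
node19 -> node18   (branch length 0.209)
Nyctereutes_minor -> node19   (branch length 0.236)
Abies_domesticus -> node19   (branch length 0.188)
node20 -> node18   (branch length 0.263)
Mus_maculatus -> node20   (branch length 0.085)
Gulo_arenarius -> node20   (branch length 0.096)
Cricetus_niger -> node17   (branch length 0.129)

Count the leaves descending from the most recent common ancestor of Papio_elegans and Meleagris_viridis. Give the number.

10

The MRCA of Papio_elegans and Meleagris_viridis is the node subtending ((Bacillus_elegans,(Puma_orientalis,((Brassica_giganteus,Glossina_orientalis),Meleagris_viridis))),Papio_elegans,((Sorghum_fluviatilis,Zea_fluviatilis),(Listeria_arenarius,Klebsiella_rubra))).
That clade contains 10 terminal taxa: Bacillus_elegans, Brassica_giganteus, Glossina_orientalis, Klebsiella_rubra, Listeria_arenarius, Meleagris_viridis, Papio_elegans, Puma_orientalis, Sorghum_fluviatilis, Zea_fluviatilis.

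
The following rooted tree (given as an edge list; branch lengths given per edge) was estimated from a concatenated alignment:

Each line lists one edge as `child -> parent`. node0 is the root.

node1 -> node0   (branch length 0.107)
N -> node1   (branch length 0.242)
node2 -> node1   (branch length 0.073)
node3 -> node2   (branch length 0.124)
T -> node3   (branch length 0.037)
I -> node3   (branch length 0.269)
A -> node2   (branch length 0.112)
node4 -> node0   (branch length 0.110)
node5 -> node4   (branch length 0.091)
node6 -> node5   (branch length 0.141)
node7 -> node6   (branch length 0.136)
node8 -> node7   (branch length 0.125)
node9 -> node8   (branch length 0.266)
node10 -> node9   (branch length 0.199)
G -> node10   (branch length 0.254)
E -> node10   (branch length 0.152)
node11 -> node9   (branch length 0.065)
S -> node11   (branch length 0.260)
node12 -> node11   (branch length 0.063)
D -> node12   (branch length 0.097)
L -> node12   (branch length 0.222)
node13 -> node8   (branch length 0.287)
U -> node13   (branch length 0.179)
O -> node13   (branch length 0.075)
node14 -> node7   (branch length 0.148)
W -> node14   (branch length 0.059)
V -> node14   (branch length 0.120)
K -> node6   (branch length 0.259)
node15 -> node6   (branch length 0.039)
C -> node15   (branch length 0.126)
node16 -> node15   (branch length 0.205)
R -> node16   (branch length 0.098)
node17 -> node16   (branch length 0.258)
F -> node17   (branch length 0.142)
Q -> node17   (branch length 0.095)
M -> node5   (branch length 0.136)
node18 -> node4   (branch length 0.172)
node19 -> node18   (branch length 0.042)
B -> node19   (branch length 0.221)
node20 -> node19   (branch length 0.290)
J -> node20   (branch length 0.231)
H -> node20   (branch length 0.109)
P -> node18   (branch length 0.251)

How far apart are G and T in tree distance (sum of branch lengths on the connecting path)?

1.663

The path runs G → … → MRCA → … → T; the MRCA is the root of the tree.
Branch lengths along that path: 0.254 + 0.199 + 0.266 + 0.125 + 0.136 + 0.141 + 0.091 + 0.110 + 0.107 + 0.073 + 0.124 + 0.037 = 1.663.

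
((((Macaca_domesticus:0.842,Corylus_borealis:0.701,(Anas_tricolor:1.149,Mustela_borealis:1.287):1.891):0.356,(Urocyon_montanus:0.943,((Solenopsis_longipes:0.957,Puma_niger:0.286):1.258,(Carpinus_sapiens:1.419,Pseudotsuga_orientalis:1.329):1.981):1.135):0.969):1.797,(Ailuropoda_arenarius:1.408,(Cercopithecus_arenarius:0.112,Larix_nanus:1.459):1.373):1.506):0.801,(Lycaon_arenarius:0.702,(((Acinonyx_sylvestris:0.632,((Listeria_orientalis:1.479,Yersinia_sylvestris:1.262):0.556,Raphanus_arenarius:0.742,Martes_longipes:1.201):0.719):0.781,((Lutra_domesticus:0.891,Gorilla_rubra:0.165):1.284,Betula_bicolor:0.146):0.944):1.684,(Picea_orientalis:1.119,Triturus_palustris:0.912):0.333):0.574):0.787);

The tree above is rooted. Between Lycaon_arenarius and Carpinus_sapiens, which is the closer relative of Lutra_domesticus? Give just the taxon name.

The MRCA of Lutra_domesticus and Lycaon_arenarius subtends (Lycaon_arenarius,(((Acinonyx_sylvestris,((Listeria_orientalis,Yersinia_sylvestris),Raphanus_arenarius,Martes_longipes)),((Lutra_domesticus,Gorilla_rubra),Betula_bicolor)),(Picea_orientalis,Triturus_palustris))) (11 taxa).
The MRCA of Lutra_domesticus and Carpinus_sapiens is the root, subtending the entire tree (23 taxa).
The first is nested inside the second, so Lutra_domesticus shares a more recent common ancestor with Lycaon_arenarius.

Lycaon_arenarius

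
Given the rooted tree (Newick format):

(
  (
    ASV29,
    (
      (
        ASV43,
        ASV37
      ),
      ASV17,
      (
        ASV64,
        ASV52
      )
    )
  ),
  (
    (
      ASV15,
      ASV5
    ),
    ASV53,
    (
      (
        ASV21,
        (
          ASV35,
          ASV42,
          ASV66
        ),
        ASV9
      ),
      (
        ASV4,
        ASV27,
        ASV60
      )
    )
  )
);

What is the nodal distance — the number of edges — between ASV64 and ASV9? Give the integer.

8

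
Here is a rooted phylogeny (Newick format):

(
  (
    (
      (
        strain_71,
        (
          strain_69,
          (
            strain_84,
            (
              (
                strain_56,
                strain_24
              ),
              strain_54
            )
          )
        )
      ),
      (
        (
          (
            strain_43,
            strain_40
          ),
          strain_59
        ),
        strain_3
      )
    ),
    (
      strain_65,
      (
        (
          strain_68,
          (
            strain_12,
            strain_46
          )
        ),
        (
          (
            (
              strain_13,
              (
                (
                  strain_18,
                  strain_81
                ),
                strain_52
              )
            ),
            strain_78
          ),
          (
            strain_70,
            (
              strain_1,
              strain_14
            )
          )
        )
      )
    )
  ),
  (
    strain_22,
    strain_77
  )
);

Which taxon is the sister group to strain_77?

strain_77 attaches to the tree at the node subtending (strain_22,strain_77).
The other lineage descending from that same node — the sister group — is the single tip strain_22.

strain_22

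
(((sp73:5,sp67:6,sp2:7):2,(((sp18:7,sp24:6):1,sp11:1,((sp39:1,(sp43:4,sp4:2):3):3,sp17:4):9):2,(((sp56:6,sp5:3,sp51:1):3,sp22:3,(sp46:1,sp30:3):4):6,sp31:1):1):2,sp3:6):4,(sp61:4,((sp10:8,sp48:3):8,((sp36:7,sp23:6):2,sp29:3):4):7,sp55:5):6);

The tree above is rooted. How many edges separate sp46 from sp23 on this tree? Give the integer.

11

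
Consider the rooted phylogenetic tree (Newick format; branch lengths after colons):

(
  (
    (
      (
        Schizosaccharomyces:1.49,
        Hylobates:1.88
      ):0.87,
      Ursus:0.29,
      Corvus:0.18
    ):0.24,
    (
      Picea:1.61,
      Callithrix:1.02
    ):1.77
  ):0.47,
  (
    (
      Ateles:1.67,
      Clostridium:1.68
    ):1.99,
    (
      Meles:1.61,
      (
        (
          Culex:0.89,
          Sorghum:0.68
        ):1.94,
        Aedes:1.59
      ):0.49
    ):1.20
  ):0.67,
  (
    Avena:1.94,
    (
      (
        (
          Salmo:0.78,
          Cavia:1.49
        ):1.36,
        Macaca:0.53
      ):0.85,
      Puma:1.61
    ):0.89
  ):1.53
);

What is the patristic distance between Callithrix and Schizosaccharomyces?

5.39

The path runs Callithrix → … → MRCA → … → Schizosaccharomyces; the MRCA is the node subtending (((Schizosaccharomyces,Hylobates),Ursus,Corvus),(Picea,Callithrix)).
Branch lengths along that path: 1.02 + 1.77 + 0.24 + 0.87 + 1.49 = 5.39.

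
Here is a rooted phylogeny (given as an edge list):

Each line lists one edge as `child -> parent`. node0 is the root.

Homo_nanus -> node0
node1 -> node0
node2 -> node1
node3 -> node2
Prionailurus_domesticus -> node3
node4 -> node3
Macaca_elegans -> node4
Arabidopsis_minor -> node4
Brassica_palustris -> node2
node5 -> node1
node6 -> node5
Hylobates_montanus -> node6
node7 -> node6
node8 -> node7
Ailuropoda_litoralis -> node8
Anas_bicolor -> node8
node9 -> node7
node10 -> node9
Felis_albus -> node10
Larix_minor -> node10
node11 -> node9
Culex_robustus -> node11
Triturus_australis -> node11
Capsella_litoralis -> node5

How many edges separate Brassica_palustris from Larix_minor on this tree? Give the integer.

8

The MRCA of Brassica_palustris and Larix_minor is the node subtending (((Prionailurus_domesticus,(Macaca_elegans,Arabidopsis_minor)),Brassica_palustris),((Hylobates_montanus,((Ailuropoda_litoralis,Anas_bicolor),((Felis_albus,Larix_minor),(Culex_robustus,Triturus_australis)))),Capsella_litoralis)).
From Brassica_palustris up to that node: 2 branches. From Larix_minor up to the same node: 6 branches. Total: 2 + 6 = 8.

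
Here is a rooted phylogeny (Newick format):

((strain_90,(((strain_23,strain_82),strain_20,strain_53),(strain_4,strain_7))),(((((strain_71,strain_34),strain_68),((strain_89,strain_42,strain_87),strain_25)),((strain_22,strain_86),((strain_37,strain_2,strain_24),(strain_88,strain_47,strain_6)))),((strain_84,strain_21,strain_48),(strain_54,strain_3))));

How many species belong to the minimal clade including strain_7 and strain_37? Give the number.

The MRCA of strain_7 and strain_37 is the root, so the clade is the entire tree.
That clade contains 27 terminal taxa: strain_2, strain_20, strain_21, strain_22, strain_23, strain_24, strain_25, strain_3, strain_34, strain_37, strain_4, strain_42, strain_47, strain_48, strain_53, strain_54, strain_6, strain_68, strain_7, strain_71, strain_82, strain_84, strain_86, strain_87, strain_88, strain_89, strain_90.

27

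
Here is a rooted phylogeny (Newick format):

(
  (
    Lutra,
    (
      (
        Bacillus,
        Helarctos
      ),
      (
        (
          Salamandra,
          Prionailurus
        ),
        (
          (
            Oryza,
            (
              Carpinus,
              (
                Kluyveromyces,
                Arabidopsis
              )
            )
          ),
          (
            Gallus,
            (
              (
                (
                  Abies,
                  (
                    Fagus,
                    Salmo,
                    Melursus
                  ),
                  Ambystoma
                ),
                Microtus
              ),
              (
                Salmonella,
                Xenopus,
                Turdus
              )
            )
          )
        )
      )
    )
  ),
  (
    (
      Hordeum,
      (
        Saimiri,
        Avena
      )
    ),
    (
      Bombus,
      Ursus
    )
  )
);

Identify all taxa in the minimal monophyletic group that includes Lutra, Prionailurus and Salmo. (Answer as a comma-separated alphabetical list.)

Abies, Ambystoma, Arabidopsis, Bacillus, Carpinus, Fagus, Gallus, Helarctos, Kluyveromyces, Lutra, Melursus, Microtus, Oryza, Prionailurus, Salamandra, Salmo, Salmonella, Turdus, Xenopus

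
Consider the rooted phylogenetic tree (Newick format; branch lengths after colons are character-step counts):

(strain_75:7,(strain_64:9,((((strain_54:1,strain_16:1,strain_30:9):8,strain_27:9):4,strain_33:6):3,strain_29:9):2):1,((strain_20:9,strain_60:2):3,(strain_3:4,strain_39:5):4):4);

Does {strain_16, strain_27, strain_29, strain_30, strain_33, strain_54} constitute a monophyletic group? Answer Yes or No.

Yes

The most recent common ancestor of these taxa subtends ((((strain_54,strain_16,strain_30),strain_27),strain_33),strain_29).
That clade has exactly 6 tips — every listed taxon and nothing else — so the group is monophyletic.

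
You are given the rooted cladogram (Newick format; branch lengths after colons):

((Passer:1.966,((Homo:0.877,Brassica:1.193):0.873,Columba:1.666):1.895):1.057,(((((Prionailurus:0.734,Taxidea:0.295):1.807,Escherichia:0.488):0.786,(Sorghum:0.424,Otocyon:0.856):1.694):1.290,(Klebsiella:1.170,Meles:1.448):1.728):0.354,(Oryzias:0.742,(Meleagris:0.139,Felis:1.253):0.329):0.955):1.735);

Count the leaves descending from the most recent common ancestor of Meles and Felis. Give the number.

10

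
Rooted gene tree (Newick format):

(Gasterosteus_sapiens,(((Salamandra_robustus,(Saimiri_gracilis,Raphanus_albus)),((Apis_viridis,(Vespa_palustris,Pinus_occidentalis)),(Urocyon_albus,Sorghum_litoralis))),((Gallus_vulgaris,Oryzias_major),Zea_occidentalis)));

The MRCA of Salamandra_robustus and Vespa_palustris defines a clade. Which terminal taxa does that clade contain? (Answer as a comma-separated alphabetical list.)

Apis_viridis, Pinus_occidentalis, Raphanus_albus, Saimiri_gracilis, Salamandra_robustus, Sorghum_litoralis, Urocyon_albus, Vespa_palustris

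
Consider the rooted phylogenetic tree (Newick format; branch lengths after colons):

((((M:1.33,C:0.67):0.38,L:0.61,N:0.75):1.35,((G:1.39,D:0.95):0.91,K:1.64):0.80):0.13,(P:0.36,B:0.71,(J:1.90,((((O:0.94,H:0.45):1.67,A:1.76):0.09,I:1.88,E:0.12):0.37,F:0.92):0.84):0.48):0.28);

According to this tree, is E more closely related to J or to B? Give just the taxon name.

The MRCA of E and J subtends (J,((((O,H),A),I,E),F)) (7 taxa).
The MRCA of E and B subtends (P,B,(J,((((O,H),A),I,E),F))) (9 taxa).
The first is nested inside the second, so E shares a more recent common ancestor with J.

J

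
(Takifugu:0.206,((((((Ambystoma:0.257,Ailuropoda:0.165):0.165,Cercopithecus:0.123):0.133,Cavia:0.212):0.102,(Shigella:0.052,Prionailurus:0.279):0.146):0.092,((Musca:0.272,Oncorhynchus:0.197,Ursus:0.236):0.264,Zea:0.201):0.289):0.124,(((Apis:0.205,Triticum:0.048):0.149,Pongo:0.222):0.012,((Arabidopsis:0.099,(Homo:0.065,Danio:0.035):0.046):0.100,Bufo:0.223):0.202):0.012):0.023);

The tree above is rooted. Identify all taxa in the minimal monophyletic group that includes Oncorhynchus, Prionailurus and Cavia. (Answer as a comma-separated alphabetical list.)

Ailuropoda, Ambystoma, Cavia, Cercopithecus, Musca, Oncorhynchus, Prionailurus, Shigella, Ursus, Zea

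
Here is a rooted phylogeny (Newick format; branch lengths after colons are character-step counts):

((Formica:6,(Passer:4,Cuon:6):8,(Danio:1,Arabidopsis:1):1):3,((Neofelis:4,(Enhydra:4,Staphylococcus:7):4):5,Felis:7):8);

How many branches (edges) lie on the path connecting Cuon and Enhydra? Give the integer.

7

The MRCA of Cuon and Enhydra is the root of the tree.
From Cuon up to that node: 3 branches. From Enhydra up to the same node: 4 branches. Total: 3 + 4 = 7.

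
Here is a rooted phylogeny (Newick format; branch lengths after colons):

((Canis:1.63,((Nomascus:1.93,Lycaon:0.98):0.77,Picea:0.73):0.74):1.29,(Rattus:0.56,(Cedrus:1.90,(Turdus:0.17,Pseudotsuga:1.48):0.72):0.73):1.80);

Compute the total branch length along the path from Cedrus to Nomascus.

The path runs Cedrus → … → MRCA → … → Nomascus; the MRCA is the root of the tree.
Branch lengths along that path: 1.90 + 0.73 + 1.80 + 1.29 + 0.74 + 0.77 + 1.93 = 9.16.

9.16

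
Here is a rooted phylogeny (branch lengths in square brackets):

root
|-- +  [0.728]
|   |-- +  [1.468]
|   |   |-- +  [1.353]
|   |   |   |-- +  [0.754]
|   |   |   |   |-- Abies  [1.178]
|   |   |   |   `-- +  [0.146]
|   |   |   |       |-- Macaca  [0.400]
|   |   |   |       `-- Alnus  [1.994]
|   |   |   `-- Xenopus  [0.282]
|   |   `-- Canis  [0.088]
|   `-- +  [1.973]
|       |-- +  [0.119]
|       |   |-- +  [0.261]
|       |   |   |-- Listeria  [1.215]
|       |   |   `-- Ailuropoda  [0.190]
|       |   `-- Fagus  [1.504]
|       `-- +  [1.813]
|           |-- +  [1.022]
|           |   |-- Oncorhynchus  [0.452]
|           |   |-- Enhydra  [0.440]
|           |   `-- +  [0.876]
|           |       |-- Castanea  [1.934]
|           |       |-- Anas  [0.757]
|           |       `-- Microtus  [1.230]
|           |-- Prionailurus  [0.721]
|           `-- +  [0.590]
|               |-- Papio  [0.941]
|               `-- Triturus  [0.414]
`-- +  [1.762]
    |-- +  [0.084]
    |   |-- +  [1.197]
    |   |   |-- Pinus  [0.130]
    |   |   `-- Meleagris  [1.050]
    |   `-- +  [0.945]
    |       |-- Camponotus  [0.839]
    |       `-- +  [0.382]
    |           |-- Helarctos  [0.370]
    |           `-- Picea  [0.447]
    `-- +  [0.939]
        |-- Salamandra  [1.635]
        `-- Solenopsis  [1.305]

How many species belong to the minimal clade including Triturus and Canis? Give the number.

16

The MRCA of Triturus and Canis is the node subtending ((((Abies,(Macaca,Alnus)),Xenopus),Canis),(((Listeria,Ailuropoda),Fagus),((Oncorhynchus,Enhydra,(Castanea,Anas,Microtus)),Prionailurus,(Papio,Triturus)))).
That clade contains 16 terminal taxa: Abies, Ailuropoda, Alnus, Anas, Canis, Castanea, Enhydra, Fagus, Listeria, Macaca, Microtus, Oncorhynchus, Papio, Prionailurus, Triturus, Xenopus.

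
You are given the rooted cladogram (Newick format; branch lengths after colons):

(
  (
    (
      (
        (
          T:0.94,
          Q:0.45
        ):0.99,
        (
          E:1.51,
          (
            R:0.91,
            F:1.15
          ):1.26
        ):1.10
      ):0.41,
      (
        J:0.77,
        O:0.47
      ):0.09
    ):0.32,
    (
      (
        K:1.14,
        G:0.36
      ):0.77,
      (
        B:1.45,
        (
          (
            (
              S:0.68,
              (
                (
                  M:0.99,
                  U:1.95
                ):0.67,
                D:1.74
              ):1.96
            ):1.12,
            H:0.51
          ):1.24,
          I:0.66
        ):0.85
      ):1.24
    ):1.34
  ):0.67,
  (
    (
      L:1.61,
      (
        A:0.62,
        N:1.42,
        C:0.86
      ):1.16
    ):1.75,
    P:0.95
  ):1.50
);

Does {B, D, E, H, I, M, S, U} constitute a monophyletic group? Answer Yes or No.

No

The MRCA of the listed taxa subtends ((((T,Q),(E,(R,F))),(J,O)),((K,G),(B,(((S,((M,U),D)),H),I)))).
That clade also contains F, G, J, K, O, Q, R, T, which are not in the proposed group, so the group is not monophyletic.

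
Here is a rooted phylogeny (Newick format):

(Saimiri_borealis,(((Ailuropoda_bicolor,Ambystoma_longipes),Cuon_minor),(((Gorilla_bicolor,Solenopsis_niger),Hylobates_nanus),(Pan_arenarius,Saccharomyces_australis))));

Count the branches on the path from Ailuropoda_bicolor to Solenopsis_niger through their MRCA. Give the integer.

The MRCA of Ailuropoda_bicolor and Solenopsis_niger is the node subtending (((Ailuropoda_bicolor,Ambystoma_longipes),Cuon_minor),(((Gorilla_bicolor,Solenopsis_niger),Hylobates_nanus),(Pan_arenarius,Saccharomyces_australis))).
From Ailuropoda_bicolor up to that node: 3 branches. From Solenopsis_niger up to the same node: 4 branches. Total: 3 + 4 = 7.

7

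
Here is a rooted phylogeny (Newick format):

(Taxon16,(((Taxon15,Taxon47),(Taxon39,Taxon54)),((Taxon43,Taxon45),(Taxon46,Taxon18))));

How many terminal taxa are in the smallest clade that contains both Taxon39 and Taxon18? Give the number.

8

The MRCA of Taxon39 and Taxon18 is the node subtending (((Taxon15,Taxon47),(Taxon39,Taxon54)),((Taxon43,Taxon45),(Taxon46,Taxon18))).
That clade contains 8 terminal taxa: Taxon15, Taxon18, Taxon39, Taxon43, Taxon45, Taxon46, Taxon47, Taxon54.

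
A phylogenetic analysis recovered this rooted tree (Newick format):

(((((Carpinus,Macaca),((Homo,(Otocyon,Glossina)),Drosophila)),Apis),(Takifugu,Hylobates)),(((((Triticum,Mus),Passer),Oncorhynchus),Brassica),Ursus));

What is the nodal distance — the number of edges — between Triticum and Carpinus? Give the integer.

The MRCA of Triticum and Carpinus is the root of the tree.
From Triticum up to that node: 6 branches. From Carpinus up to the same node: 5 branches. Total: 6 + 5 = 11.

11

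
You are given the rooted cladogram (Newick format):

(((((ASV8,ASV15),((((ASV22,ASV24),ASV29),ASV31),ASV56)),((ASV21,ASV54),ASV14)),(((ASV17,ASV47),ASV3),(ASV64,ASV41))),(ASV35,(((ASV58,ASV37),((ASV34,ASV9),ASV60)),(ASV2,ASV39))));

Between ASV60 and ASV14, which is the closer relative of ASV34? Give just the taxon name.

ASV60

The MRCA of ASV34 and ASV60 subtends ((ASV34,ASV9),ASV60) (3 taxa).
The MRCA of ASV34 and ASV14 is the root, subtending the entire tree (23 taxa).
The first is nested inside the second, so ASV34 shares a more recent common ancestor with ASV60.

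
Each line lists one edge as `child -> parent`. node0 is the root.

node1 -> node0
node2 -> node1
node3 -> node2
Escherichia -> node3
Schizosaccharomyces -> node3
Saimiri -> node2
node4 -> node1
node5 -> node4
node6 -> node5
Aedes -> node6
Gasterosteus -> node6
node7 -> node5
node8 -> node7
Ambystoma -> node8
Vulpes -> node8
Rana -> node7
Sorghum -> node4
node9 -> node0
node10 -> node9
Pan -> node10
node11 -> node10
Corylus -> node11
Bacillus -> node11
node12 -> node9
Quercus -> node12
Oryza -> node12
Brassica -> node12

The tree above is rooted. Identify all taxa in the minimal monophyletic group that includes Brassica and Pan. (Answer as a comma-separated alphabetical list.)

Bacillus, Brassica, Corylus, Oryza, Pan, Quercus

Tracing Brassica: it sits inside (Quercus,Oryza,Brassica).
Tracing Pan: it sits inside (Pan,(Corylus,Bacillus)).
The smallest clade enclosing both is ((Pan,(Corylus,Bacillus)),(Quercus,Oryza,Brassica)); the answer is its 6 terminal taxa in alphabetical order.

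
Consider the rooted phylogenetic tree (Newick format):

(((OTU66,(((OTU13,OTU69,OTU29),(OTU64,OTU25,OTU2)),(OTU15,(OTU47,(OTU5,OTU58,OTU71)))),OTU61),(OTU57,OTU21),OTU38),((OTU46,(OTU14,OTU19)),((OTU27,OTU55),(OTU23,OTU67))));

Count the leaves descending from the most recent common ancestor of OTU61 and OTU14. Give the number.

23

The MRCA of OTU61 and OTU14 is the root, so the clade is the entire tree.
That clade contains 23 terminal taxa: OTU13, OTU14, OTU15, OTU19, OTU2, OTU21, OTU23, OTU25, OTU27, OTU29, OTU38, OTU46, OTU47, OTU5, OTU55, OTU57, OTU58, OTU61, OTU64, OTU66, OTU67, OTU69, OTU71.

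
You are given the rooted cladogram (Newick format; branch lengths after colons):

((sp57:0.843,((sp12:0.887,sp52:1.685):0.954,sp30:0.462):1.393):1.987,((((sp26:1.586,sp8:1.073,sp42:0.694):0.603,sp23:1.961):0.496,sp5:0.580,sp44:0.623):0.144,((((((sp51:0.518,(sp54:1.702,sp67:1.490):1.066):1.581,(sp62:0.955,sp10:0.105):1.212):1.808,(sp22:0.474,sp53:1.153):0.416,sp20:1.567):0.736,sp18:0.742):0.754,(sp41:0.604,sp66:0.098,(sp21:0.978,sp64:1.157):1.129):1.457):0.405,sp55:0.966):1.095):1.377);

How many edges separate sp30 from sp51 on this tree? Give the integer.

The MRCA of sp30 and sp51 is the root of the tree.
From sp30 up to that node: 3 branches. From sp51 up to the same node: 8 branches. Total: 3 + 8 = 11.

11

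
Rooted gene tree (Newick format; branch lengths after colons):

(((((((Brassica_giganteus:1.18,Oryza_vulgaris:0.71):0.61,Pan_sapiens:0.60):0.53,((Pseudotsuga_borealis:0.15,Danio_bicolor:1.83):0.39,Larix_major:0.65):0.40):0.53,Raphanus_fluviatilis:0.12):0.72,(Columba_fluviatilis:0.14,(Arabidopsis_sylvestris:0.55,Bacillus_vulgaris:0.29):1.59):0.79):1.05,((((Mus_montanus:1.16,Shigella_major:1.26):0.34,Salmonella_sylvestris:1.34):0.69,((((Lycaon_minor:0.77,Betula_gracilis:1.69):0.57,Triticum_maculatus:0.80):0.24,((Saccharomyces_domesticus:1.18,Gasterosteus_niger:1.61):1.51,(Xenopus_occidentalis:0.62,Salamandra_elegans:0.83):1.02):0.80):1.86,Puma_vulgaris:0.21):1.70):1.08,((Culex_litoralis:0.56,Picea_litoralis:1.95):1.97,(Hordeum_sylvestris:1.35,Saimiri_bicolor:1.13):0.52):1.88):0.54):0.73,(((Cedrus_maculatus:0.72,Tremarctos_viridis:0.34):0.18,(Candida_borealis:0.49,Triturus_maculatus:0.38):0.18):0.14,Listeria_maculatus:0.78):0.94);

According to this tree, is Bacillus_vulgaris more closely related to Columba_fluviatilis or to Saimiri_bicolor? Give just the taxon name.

The MRCA of Bacillus_vulgaris and Columba_fluviatilis subtends (Columba_fluviatilis,(Arabidopsis_sylvestris,Bacillus_vulgaris)) (3 taxa).
The MRCA of Bacillus_vulgaris and Saimiri_bicolor subtends ((((((Brassica_giganteus,Oryza_vulgaris),Pan_sapiens),((Pseudotsuga_borealis,Danio_bicolor),Larix_major)),Raphanus_fluviatilis),(Columba_fluviatilis,(Arabidopsis_sylvestris,Bacillus_vulgaris))),((((Mus_montanus,Shigella_major),Salmonella_sylvestris),((((Lycaon_minor,Betula_gracilis),Triticum_maculatus),((Saccharomyces_domesticus,Gasterosteus_niger),(Xenopus_occidentalis,Salamandra_elegans))),Puma_vulgaris)),((Culex_litoralis,Picea_litoralis),(Hordeum_sylvestris,Saimiri_bicolor)))) (25 taxa).
The first is nested inside the second, so Bacillus_vulgaris shares a more recent common ancestor with Columba_fluviatilis.

Columba_fluviatilis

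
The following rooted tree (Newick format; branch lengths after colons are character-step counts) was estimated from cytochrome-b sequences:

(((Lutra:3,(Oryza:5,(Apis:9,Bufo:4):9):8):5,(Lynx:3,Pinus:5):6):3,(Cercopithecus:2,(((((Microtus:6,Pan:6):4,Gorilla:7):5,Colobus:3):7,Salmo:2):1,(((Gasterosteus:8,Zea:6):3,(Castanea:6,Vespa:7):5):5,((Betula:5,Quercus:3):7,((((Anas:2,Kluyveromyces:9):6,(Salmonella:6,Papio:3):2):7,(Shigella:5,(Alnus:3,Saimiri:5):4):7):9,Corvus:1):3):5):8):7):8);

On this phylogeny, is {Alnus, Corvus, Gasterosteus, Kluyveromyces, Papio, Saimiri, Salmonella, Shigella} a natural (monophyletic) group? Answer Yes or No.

The MRCA of the listed taxa subtends (((Gasterosteus,Zea),(Castanea,Vespa)),((Betula,Quercus),((((Anas,Kluyveromyces),(Salmonella,Papio)),(Shigella,(Alnus,Saimiri))),Corvus))).
That clade also contains Anas, Betula, Castanea, Quercus, Vespa, Zea, which are not in the proposed group, so the group is not monophyletic.

No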